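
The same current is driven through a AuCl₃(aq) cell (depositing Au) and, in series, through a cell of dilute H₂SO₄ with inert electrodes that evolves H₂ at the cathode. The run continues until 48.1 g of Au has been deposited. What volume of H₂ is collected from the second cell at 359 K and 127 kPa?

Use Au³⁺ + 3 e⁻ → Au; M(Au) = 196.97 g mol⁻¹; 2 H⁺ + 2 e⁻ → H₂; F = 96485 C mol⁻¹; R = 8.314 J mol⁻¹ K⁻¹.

8.61 L

n(Au) = 48.1 / 196.97 = 0.2442 mol, so n(e⁻) = 3 × 0.2442 = 0.7326 mol.
The cells are in series, so the same 0.7326 mol of electrons passes through the second cell.
2 H⁺ + 2 e⁻ → H₂ — 2 mol e⁻ per mol H₂, so n(H₂) = 0.7326/2 = 0.3663 mol.
V = nRT/P = (0.3663 × 8.314 × 359) / (127 × 10³) = 0.00861 m³ = 8.61 L.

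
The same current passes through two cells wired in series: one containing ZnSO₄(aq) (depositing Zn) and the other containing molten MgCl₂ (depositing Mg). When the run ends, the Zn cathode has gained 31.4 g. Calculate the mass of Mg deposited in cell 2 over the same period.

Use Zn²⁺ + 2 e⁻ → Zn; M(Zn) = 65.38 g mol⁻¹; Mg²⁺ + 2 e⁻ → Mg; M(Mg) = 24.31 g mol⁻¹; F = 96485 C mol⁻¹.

11.7 g

n(Zn) = 31.4 / 65.38 = 0.4803 mol.
Since Zn²⁺ + 2 e⁻ → Zn, n(e⁻) passed = 2 × 0.4803 = 0.9605 mol.
Cells in series carry the same charge, so the same 0.9605 mol of electrons passes through cell 2.
Mg²⁺ + 2 e⁻ → Mg, so n(Mg) = 0.9605 / 2 = 0.4803 mol.
m(Mg) = 0.4803 × 24.31 = 11.7 g.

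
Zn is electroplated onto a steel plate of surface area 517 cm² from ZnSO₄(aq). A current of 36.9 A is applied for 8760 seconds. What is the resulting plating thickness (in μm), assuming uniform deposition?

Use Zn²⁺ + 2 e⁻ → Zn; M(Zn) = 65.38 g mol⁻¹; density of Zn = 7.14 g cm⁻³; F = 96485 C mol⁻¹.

Q = I·t = 36.90 × 8760.0 = 323200 C; n(e⁻) = 3.350 mol.
n(Zn) = n(e⁻)/2 = 1.675 mol, so m = 1.675 × 65.38 = 109.5 g.
Volume = m/ρ = 109.5 / 7.14 = 15.34 cm³.
Thickness = V/A = 15.34 / 517 = 0.0297 cm = 297 μm.

297 μm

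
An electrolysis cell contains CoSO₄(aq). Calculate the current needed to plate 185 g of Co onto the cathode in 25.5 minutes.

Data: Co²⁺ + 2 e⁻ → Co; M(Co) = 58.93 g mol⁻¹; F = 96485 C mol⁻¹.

396 A

n(Co) = 185 / 58.93 = 3.139 mol.
n(e⁻) = 2 × 3.139 = 6.279 mol.
Q = n(e⁻)·F = 6.279 × 96485 = 605800 C.
I = Q/t = 605800 / 1530.0 s = 396 A.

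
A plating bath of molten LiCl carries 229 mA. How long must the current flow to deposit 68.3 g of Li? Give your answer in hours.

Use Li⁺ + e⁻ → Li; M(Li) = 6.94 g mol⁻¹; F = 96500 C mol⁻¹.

n(Li) = m/M = 68.3 / 6.94 = 9.841 mol.
Each Li atom requires 1 electron, so n(e⁻) = 1 × 9.841 = 9.841 mol.
Q = n(e⁻)·F = 9.841 × 96500 = 949700 C.
t = Q/I = 949700 / 0.2290 A = 4147000 s = 1150 h.

1150 h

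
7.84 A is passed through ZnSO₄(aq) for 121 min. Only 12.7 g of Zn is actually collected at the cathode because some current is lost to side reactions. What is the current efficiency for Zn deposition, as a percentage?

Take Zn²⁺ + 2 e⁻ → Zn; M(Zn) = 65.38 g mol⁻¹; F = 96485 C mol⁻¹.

65.9 %

Q = I·t = 7.840 × 7260.0 = 56920 C; n(e⁻) = 56920/96485 = 0.5899 mol.
Theoretical n(Zn) = n(e⁻)/2 = 0.2950 mol, i.e. m_theo = 0.2950 × 65.38 = 19.28 g.
Efficiency = m_actual / m_theo = 12.7 / 19.28 = 65.9 %.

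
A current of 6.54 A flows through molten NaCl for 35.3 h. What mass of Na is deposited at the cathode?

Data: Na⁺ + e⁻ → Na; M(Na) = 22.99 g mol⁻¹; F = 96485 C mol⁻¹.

198 g

Q = I·t = 6.540 A × 127080 s = 831100 C.
n(e⁻) = Q/F = 831100 / 96485 = 8.614 mol.
Na⁺ + e⁻ → Na, so n(Na) = n(e⁻)/1 = 8.614 mol.
m = n·M = 8.614 × 22.99 = 198 g.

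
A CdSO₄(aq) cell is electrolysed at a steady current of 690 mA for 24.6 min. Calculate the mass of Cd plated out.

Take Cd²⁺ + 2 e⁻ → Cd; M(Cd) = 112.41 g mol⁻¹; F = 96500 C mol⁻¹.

Q = I·t = 0.6900 A × 1476.0 s = 1018 C.
n(e⁻) = Q/F = 1018 / 96500 = 0.01055 mol.
Cd²⁺ + 2 e⁻ → Cd, so n(Cd) = n(e⁻)/2 = 0.005277 mol.
m = n·M = 0.005277 × 112.41 = 0.593 g.

0.593 g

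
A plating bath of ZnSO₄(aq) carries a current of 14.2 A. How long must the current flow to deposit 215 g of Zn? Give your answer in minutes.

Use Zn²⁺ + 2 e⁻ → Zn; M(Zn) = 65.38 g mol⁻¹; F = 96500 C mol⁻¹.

745 min

n(Zn) = m/M = 215 / 65.38 = 3.288 mol.
Each Zn atom requires 2 electrons, so n(e⁻) = 2 × 3.288 = 6.577 mol.
Q = n(e⁻)·F = 6.577 × 96500 = 634700 C.
t = Q/I = 634700 / 14.20 A = 44700 s = 745 min.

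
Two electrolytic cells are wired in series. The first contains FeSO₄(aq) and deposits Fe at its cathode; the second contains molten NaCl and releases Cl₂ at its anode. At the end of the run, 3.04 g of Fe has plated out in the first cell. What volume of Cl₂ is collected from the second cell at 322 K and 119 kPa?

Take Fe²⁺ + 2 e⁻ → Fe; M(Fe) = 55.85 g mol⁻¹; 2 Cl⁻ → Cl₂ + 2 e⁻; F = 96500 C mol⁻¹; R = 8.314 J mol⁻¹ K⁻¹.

n(Fe) = 3.04 / 55.85 = 0.05443 mol, so n(e⁻) = 2 × 0.05443 = 0.1089 mol.
The cells are in series, so the same 0.1089 mol of electrons passes through the second cell.
2 Cl⁻ → Cl₂ + 2 e⁻ — 2 mol e⁻ per mol Cl₂, so n(Cl₂) = 0.1089/2 = 0.05443 mol.
V = nRT/P = (0.05443 × 8.314 × 322) / (119 × 10³) = 0.00122 m³ = 1.22 L.

1.22 L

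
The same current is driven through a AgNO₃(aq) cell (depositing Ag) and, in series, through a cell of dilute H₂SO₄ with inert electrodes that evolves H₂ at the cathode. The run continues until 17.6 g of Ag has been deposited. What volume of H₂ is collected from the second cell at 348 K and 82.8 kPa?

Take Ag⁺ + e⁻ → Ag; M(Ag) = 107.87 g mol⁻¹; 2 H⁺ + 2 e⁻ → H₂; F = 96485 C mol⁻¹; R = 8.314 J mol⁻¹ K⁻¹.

2.85 L

n(Ag) = 17.6 / 107.87 = 0.1632 mol, so n(e⁻) = 1 × 0.1632 = 0.1632 mol.
The cells are in series, so the same 0.1632 mol of electrons passes through the second cell.
2 H⁺ + 2 e⁻ → H₂ — 2 mol e⁻ per mol H₂, so n(H₂) = 0.1632/2 = 0.08158 mol.
V = nRT/P = (0.08158 × 8.314 × 348) / (82.8 × 10³) = 0.00285 m³ = 2.85 L.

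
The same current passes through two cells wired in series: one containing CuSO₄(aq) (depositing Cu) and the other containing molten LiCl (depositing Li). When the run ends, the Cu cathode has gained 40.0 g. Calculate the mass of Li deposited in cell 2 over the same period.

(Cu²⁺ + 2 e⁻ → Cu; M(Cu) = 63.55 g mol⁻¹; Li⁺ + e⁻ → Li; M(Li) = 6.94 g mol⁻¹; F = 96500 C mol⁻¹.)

n(Cu) = 40.0 / 63.55 = 0.6294 mol.
Since Cu²⁺ + 2 e⁻ → Cu, n(e⁻) passed = 2 × 0.6294 = 1.259 mol.
Cells in series carry the same charge, so the same 1.259 mol of electrons passes through cell 2.
Li⁺ + e⁻ → Li, so n(Li) = 1.259 / 1 = 1.259 mol.
m(Li) = 1.259 × 6.94 = 8.74 g.

8.74 g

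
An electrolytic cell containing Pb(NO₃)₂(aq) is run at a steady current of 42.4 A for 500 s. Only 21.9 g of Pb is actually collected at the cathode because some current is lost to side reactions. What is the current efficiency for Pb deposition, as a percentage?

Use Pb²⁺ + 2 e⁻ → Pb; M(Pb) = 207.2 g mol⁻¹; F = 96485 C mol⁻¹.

96.2 %

Q = I·t = 42.40 × 500.00 = 21200 C; n(e⁻) = 21200/96485 = 0.2197 mol.
Theoretical n(Pb) = n(e⁻)/2 = 0.1099 mol, i.e. m_theo = 0.1099 × 207.2 = 22.76 g.
Efficiency = m_actual / m_theo = 21.9 / 22.76 = 96.2 %.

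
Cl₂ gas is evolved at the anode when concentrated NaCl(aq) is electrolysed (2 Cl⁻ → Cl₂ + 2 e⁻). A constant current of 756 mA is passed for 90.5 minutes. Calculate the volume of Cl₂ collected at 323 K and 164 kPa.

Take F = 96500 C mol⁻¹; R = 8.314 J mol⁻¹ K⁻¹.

0.348 L

Q = I·t = 0.7560 A × 5430.0 s = 4105 C.
n(e⁻) = Q/F = 4105 / 96500 = 0.04254 mol.
2 electrons are transferred per Cl₂ molecule, so n(Cl₂) = 0.04254 / 2 = 0.02127 mol.
V = nRT/P = (0.02127 × 8.314 × 323) / (164 × 10³ Pa) = 3.48 × 10⁻⁴ m³ = 0.348 L.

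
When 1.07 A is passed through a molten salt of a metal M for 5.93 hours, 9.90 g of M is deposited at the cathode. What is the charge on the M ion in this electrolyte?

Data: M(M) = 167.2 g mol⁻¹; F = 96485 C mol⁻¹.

Q = I·t = 1.070 A × 21348 s = 22840 C, so n(e⁻) = 22840/96485 = 0.2367 mol.
n(M) deposited = 9.90 / 167.2 = 0.05921 mol.
Electrons per atom = n(e⁻)/n(M) = 0.2367 / 0.05921 = 4.00 ≈ 4, so the ion is M⁴⁺.

+4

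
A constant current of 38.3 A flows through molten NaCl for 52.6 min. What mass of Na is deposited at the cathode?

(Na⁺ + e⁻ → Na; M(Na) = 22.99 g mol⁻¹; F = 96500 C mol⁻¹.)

28.8 g

Q = I·t = 38.30 A × 3156.0 s = 120900 C.
n(e⁻) = Q/F = 120900 / 96500 = 1.253 mol.
Na⁺ + e⁻ → Na, so n(Na) = n(e⁻)/1 = 1.253 mol.
m = n·M = 1.253 × 22.99 = 28.8 g.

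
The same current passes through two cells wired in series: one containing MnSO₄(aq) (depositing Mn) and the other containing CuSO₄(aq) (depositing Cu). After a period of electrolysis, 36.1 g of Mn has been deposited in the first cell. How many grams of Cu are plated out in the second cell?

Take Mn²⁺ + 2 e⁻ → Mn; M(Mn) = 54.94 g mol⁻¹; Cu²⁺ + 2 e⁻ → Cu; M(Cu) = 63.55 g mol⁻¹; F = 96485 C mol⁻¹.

n(Mn) = 36.1 / 54.94 = 0.6571 mol.
Since Mn²⁺ + 2 e⁻ → Mn, n(e⁻) passed = 2 × 0.6571 = 1.314 mol.
Cells in series carry the same charge, so the same 1.314 mol of electrons passes through cell 2.
Cu²⁺ + 2 e⁻ → Cu, so n(Cu) = 1.314 / 2 = 0.6571 mol.
m(Cu) = 0.6571 × 63.55 = 41.8 g.

41.8 g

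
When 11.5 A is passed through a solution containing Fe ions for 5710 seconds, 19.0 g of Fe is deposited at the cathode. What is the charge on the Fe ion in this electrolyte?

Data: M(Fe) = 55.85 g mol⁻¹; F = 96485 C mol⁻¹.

Q = I·t = 11.50 A × 5710.0 s = 65660 C, so n(e⁻) = 65660/96485 = 0.6806 mol.
n(Fe) deposited = 19.0 / 55.85 = 0.3402 mol.
Electrons per atom = n(e⁻)/n(Fe) = 0.6806 / 0.3402 = 2.00 ≈ 2, so the ion is Fe²⁺.

+2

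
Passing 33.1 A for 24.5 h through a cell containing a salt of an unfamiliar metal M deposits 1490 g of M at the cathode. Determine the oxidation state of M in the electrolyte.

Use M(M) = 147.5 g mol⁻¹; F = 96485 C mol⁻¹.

Q = I·t = 33.10 A × 88200 s = 2919000 C, so n(e⁻) = 2919000/96485 = 30.26 mol.
n(M) deposited = 1490 / 147.5 = 10.10 mol.
Electrons per atom = n(e⁻)/n(M) = 30.26 / 10.10 = 3.00 ≈ 3, so the ion is M³⁺.

+3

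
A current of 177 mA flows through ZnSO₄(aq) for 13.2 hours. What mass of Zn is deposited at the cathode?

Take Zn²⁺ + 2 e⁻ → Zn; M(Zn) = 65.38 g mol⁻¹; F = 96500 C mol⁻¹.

2.85 g

Q = I·t = 0.1770 A × 47520 s = 8411 C.
n(e⁻) = Q/F = 8411 / 96500 = 0.08716 mol.
Zn²⁺ + 2 e⁻ → Zn, so n(Zn) = n(e⁻)/2 = 0.04358 mol.
m = n·M = 0.04358 × 65.38 = 2.85 g.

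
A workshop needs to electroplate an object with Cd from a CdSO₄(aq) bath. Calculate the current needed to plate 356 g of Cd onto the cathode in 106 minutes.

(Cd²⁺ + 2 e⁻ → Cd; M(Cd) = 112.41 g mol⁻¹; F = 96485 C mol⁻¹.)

96.1 A

n(Cd) = 356 / 112.41 = 3.167 mol.
n(e⁻) = 2 × 3.167 = 6.334 mol.
Q = n(e⁻)·F = 6.334 × 96485 = 611100 C.
I = Q/t = 611100 / 6360.0 s = 96.1 A.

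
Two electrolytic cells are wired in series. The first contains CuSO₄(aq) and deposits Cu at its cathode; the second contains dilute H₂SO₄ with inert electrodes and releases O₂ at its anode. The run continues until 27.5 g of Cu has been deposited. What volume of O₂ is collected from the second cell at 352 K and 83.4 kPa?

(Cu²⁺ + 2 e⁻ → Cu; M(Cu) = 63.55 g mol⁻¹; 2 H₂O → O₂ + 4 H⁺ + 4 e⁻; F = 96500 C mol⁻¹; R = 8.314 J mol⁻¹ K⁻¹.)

7.59 L

n(Cu) = 27.5 / 63.55 = 0.4327 mol, so n(e⁻) = 2 × 0.4327 = 0.8655 mol.
The cells are in series, so the same 0.8655 mol of electrons passes through the second cell.
2 H₂O → O₂ + 4 H⁺ + 4 e⁻ — 4 mol e⁻ per mol O₂, so n(O₂) = 0.8655/4 = 0.2164 mol.
V = nRT/P = (0.2164 × 8.314 × 352) / (83.4 × 10³) = 0.00759 m³ = 7.59 L.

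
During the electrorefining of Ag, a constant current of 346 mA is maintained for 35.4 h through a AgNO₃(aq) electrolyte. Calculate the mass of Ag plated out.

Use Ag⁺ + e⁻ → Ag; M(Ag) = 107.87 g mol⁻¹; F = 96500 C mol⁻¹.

49.3 g

Q = I·t = 0.3460 A × 127440 s = 44090 C.
n(e⁻) = Q/F = 44090 / 96500 = 0.4569 mol.
Ag⁺ + e⁻ → Ag, so n(Ag) = n(e⁻)/1 = 0.4569 mol.
m = n·M = 0.4569 × 107.87 = 49.3 g.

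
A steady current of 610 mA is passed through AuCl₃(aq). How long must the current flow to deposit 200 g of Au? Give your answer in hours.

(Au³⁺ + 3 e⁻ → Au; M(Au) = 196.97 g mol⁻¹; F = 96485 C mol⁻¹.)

n(Au) = m/M = 200 / 196.97 = 1.015 mol.
Each Au atom requires 3 electrons, so n(e⁻) = 3 × 1.015 = 3.046 mol.
Q = n(e⁻)·F = 3.046 × 96485 = 293900 C.
t = Q/I = 293900 / 0.6100 A = 481800 s = 134 h.

134 h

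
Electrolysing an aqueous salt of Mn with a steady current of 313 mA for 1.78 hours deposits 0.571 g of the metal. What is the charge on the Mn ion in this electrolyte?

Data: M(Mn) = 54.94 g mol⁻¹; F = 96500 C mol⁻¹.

Q = I·t = 0.3130 A × 6408.0 s = 2006 C, so n(e⁻) = 2006/96500 = 0.02078 mol.
n(Mn) deposited = 0.571 / 54.94 = 0.01039 mol.
Electrons per atom = n(e⁻)/n(Mn) = 0.02078 / 0.01039 = 2.00 ≈ 2, so the ion is Mn²⁺.

+2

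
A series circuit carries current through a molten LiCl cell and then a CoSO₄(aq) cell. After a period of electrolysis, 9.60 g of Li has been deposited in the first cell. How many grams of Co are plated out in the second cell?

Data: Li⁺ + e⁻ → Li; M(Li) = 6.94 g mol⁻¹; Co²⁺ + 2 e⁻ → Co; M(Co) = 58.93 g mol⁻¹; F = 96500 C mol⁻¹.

n(Li) = 9.60 / 6.94 = 1.383 mol.
Since Li⁺ + e⁻ → Li, n(e⁻) passed = 1 × 1.383 = 1.383 mol.
Cells in series carry the same charge, so the same 1.383 mol of electrons passes through cell 2.
Co²⁺ + 2 e⁻ → Co, so n(Co) = 1.383 / 2 = 0.6916 mol.
m(Co) = 0.6916 × 58.93 = 40.8 g.

40.8 g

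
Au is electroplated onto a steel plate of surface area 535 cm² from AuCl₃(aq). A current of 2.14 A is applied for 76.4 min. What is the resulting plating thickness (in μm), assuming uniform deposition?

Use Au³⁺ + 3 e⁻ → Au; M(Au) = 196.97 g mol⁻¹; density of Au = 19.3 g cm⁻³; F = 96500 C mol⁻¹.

Q = I·t = 2.140 × 4584.0 = 9810 C; n(e⁻) = 0.1017 mol.
n(Au) = n(e⁻)/3 = 0.03389 mol, so m = 0.03389 × 196.97 = 6.674 g.
Volume = m/ρ = 6.674 / 19.3 = 0.3458 cm³.
Thickness = V/A = 0.3458 / 535 = 6.46 × 10⁻⁴ cm = 6.46 μm.

6.46 μm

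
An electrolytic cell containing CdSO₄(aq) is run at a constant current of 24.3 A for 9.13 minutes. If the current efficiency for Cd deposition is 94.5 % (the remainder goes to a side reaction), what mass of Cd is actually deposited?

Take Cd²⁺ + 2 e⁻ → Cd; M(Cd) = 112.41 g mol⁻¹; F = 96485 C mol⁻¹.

Q = I·t = 24.30 × 547.80 = 13310 C.
n(e⁻) = 13310/96485 = 0.1380 mol; theoretically n(Cd) = 0.1380/2 = 0.06898 mol, m_theo = 7.754 g.
At 94.5 % efficiency, m_actual = 0.945 × 7.754 = 7.33 g.

7.33 g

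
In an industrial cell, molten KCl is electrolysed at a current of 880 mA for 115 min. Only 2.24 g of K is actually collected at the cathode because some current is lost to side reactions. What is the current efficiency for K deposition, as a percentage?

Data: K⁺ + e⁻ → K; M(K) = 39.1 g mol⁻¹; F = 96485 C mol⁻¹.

91.0 %

Q = I·t = 0.8800 × 6900.0 = 6072 C; n(e⁻) = 6072/96485 = 0.06293 mol.
Theoretical n(K) = n(e⁻)/1 = 0.06293 mol, i.e. m_theo = 0.06293 × 39.1 = 2.461 g.
Efficiency = m_actual / m_theo = 2.24 / 2.461 = 91.0 %.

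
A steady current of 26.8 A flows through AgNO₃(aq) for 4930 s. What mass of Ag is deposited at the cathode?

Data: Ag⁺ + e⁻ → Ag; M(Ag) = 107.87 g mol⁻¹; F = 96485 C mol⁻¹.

148 g

Q = I·t = 26.80 A × 4930.0 s = 132100 C.
n(e⁻) = Q/F = 132100 / 96485 = 1.369 mol.
Ag⁺ + e⁻ → Ag, so n(Ag) = n(e⁻)/1 = 1.369 mol.
m = n·M = 1.369 × 107.87 = 148 g.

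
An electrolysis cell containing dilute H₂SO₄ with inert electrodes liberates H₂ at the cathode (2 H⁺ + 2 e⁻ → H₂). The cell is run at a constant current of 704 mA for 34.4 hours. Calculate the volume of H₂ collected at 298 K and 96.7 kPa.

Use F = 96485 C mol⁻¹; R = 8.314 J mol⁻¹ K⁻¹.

11.6 L

Q = I·t = 0.7040 A × 123840 s = 87180 C.
n(e⁻) = Q/F = 87180 / 96485 = 0.9036 mol.
2 electrons are transferred per H₂ molecule, so n(H₂) = 0.9036 / 2 = 0.4518 mol.
V = nRT/P = (0.4518 × 8.314 × 298) / (96.7 × 10³ Pa) = 0.0116 m³ = 11.6 L.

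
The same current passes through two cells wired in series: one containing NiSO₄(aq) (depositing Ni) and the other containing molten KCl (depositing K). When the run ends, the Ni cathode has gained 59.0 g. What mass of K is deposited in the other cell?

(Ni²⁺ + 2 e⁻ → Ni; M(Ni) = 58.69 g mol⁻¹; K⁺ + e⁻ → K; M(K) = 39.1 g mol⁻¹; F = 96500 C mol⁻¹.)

78.6 g

n(Ni) = 59.0 / 58.69 = 1.005 mol.
Since Ni²⁺ + 2 e⁻ → Ni, n(e⁻) passed = 2 × 1.005 = 2.011 mol.
Cells in series carry the same charge, so the same 2.011 mol of electrons passes through cell 2.
K⁺ + e⁻ → K, so n(K) = 2.011 / 1 = 2.011 mol.
m(K) = 2.011 × 39.1 = 78.6 g.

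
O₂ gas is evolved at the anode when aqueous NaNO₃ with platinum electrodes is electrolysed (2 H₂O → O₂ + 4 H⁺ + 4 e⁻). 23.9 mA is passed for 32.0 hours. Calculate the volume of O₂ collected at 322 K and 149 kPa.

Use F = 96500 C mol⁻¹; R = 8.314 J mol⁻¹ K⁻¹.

Q = I·t = 0.02390 A × 115200 s = 2753 C.
n(e⁻) = Q/F = 2753 / 96500 = 0.02853 mol.
4 electrons are transferred per O₂ molecule, so n(O₂) = 0.02853 / 4 = 0.007133 mol.
V = nRT/P = (0.007133 × 8.314 × 322) / (149 × 10³ Pa) = 1.28 × 10⁻⁴ m³ = 0.128 L.

0.128 L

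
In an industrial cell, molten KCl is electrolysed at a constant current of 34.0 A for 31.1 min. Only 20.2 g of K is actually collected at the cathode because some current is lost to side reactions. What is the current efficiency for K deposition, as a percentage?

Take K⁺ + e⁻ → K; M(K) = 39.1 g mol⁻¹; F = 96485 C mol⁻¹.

78.6 %

Q = I·t = 34.00 × 1866.0 = 63440 C; n(e⁻) = 63440/96485 = 0.6576 mol.
Theoretical n(K) = n(e⁻)/1 = 0.6576 mol, i.e. m_theo = 0.6576 × 39.1 = 25.71 g.
Efficiency = m_actual / m_theo = 20.2 / 25.71 = 78.6 %.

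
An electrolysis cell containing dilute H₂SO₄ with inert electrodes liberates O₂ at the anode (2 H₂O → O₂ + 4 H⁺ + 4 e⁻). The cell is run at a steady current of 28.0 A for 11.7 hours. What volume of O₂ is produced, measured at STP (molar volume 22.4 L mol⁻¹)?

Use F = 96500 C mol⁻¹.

Q = I·t = 28.00 A × 42120 s = 1179000 C.
n(e⁻) = Q/F = 1179000 / 96500 = 12.22 mol.
4 electrons are transferred per O₂ molecule, so n(O₂) = 12.22 / 4 = 3.055 mol.
V = n × V_m = 3.055 × 22.4 = 68.4 L.

68.4 L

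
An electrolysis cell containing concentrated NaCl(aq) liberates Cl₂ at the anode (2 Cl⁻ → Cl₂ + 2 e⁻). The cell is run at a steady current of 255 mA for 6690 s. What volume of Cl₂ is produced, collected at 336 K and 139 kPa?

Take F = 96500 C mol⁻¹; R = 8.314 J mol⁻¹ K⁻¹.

Q = I·t = 0.2550 A × 6690.0 s = 1706 C.
n(e⁻) = Q/F = 1706 / 96500 = 0.01768 mol.
2 electrons are transferred per Cl₂ molecule, so n(Cl₂) = 0.01768 / 2 = 0.008839 mol.
V = nRT/P = (0.008839 × 8.314 × 336) / (139 × 10³ Pa) = 1.78 × 10⁻⁴ m³ = 0.178 L.

0.178 L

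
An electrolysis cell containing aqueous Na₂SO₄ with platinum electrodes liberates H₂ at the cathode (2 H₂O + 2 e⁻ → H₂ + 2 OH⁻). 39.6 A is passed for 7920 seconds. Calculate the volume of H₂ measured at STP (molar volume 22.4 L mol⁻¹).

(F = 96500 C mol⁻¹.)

36.4 L

Q = I·t = 39.60 A × 7920.0 s = 313600 C.
n(e⁻) = Q/F = 313600 / 96500 = 3.250 mol.
2 electrons are transferred per H₂ molecule, so n(H₂) = 3.250 / 2 = 1.625 mol.
V = n × V_m = 1.625 × 22.4 = 36.4 L.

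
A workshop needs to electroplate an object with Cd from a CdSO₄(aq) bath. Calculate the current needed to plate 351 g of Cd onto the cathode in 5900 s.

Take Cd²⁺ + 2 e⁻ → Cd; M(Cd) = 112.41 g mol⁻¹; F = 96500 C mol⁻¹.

102 A

n(Cd) = 351 / 112.41 = 3.122 mol.
n(e⁻) = 2 × 3.122 = 6.245 mol.
Q = n(e⁻)·F = 6.245 × 96500 = 602600 C.
I = Q/t = 602600 / 5900.0 s = 102 A.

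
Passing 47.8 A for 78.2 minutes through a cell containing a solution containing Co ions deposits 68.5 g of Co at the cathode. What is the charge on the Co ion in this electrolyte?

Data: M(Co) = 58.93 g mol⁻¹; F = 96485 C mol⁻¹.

+2

Q = I·t = 47.80 A × 4692.0 s = 224300 C, so n(e⁻) = 224300/96485 = 2.324 mol.
n(Co) deposited = 68.5 / 58.93 = 1.162 mol.
Electrons per atom = n(e⁻)/n(Co) = 2.324 / 1.162 = 2.00 ≈ 2, so the ion is Co²⁺.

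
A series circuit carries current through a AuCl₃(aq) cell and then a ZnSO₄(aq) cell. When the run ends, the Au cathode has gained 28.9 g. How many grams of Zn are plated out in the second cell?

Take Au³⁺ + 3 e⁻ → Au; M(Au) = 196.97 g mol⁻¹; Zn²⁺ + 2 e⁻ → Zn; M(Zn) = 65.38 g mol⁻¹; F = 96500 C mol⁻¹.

n(Au) = 28.9 / 196.97 = 0.1467 mol.
Since Au³⁺ + 3 e⁻ → Au, n(e⁻) passed = 3 × 0.1467 = 0.4402 mol.
Cells in series carry the same charge, so the same 0.4402 mol of electrons passes through cell 2.
Zn²⁺ + 2 e⁻ → Zn, so n(Zn) = 0.4402 / 2 = 0.2201 mol.
m(Zn) = 0.2201 × 65.38 = 14.4 g.

14.4 g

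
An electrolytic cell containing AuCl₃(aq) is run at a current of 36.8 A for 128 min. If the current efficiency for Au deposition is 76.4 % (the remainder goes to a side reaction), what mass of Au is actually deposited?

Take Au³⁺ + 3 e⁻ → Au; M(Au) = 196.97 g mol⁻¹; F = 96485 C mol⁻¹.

147 g

Q = I·t = 36.80 × 7680.0 = 282600 C.
n(e⁻) = 282600/96485 = 2.929 mol; theoretically n(Au) = 2.929/3 = 0.9764 mol, m_theo = 192.3 g.
At 76.4 % efficiency, m_actual = 0.764 × 192.3 = 147 g.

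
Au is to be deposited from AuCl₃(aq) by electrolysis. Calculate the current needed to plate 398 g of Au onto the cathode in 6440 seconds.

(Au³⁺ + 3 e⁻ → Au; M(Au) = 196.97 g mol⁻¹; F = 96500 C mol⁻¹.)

90.8 A

n(Au) = 398 / 196.97 = 2.021 mol.
n(e⁻) = 3 × 2.021 = 6.062 mol.
Q = n(e⁻)·F = 6.062 × 96500 = 585000 C.
I = Q/t = 585000 / 6440.0 s = 90.8 A.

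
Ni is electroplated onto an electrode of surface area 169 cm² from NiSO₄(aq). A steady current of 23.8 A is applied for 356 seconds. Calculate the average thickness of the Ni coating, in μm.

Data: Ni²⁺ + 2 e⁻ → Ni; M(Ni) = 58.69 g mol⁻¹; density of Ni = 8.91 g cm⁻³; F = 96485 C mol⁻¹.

Q = I·t = 23.80 × 356.00 = 8473 C; n(e⁻) = 0.08781 mol.
n(Ni) = n(e⁻)/2 = 0.04391 mol, so m = 0.04391 × 58.69 = 2.577 g.
Volume = m/ρ = 2.577 / 8.91 = 0.2892 cm³.
Thickness = V/A = 0.2892 / 169 = 0.00171 cm = 17.1 μm.

17.1 μm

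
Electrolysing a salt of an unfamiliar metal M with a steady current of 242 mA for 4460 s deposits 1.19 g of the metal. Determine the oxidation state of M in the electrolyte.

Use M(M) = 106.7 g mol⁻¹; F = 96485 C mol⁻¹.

+1

Q = I·t = 0.2420 A × 4460.0 s = 1079 C, so n(e⁻) = 1079/96485 = 0.01119 mol.
n(M) deposited = 1.19 / 106.7 = 0.01115 mol.
Electrons per atom = n(e⁻)/n(M) = 0.01119 / 0.01115 = 1.00 ≈ 1, so the ion is M⁺.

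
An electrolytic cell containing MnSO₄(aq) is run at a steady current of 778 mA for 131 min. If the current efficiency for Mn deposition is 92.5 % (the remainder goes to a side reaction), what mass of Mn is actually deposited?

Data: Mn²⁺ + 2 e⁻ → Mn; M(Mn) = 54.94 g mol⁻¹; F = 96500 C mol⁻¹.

1.61 g

Q = I·t = 0.7780 × 7860.0 = 6115 C.
n(e⁻) = 6115/96500 = 0.06337 mol; theoretically n(Mn) = 0.06337/2 = 0.03168 mol, m_theo = 1.741 g.
At 92.5 % efficiency, m_actual = 0.925 × 1.741 = 1.61 g.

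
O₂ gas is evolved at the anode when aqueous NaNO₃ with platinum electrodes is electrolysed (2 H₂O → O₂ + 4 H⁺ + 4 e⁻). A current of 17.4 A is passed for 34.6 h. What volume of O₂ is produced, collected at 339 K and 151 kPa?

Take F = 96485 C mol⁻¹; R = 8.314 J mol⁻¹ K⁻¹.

Q = I·t = 17.40 A × 124560 s = 2167000 C.
n(e⁻) = Q/F = 2167000 / 96485 = 22.46 mol.
4 electrons are transferred per O₂ molecule, so n(O₂) = 22.46 / 4 = 5.616 mol.
V = nRT/P = (5.616 × 8.314 × 339) / (151 × 10³ Pa) = 0.105 m³ = 105 L.

105 L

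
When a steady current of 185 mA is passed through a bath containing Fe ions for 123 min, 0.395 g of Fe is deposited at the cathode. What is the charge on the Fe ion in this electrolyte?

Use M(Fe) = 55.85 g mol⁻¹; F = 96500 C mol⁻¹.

+2

Q = I·t = 0.1850 A × 7380.0 s = 1365 C, so n(e⁻) = 1365/96500 = 0.01415 mol.
n(Fe) deposited = 0.395 / 55.85 = 0.007073 mol.
Electrons per atom = n(e⁻)/n(Fe) = 0.01415 / 0.007073 = 2.00 ≈ 2, so the ion is Fe²⁺.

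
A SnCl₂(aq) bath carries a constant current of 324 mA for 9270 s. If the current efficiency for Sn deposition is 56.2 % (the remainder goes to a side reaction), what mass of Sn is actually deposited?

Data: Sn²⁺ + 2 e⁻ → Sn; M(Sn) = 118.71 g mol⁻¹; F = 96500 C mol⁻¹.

1.04 g

Q = I·t = 0.3240 × 9270.0 = 3003 C.
n(e⁻) = 3003/96500 = 0.03112 mol; theoretically n(Sn) = 0.03112/2 = 0.01556 mol, m_theo = 1.847 g.
At 56.2 % efficiency, m_actual = 0.562 × 1.847 = 1.04 g.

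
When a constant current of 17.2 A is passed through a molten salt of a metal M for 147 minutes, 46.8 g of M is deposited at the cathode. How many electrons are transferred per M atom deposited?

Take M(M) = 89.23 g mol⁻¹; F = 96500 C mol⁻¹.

3

Q = I·t = 17.20 A × 8820.0 s = 151700 C, so n(e⁻) = 151700/96500 = 1.572 mol.
n(M) deposited = 46.8 / 89.23 = 0.5245 mol.
Electrons per atom = n(e⁻)/n(M) = 1.572 / 0.5245 = 3.00 ≈ 3, so the ion is M³⁺.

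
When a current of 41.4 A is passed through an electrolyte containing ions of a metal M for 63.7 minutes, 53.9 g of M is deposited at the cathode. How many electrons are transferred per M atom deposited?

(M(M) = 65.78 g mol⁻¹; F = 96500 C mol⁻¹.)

2

Q = I·t = 41.40 A × 3822.0 s = 158200 C, so n(e⁻) = 158200/96500 = 1.640 mol.
n(M) deposited = 53.9 / 65.78 = 0.8194 mol.
Electrons per atom = n(e⁻)/n(M) = 1.640 / 0.8194 = 2.00 ≈ 2, so the ion is M²⁺.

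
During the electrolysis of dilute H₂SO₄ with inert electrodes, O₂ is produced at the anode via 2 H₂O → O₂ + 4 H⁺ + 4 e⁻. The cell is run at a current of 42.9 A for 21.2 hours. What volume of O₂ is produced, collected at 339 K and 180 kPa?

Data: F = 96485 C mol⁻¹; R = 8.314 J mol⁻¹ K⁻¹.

133 L

Q = I·t = 42.90 A × 76320 s = 3274000 C.
n(e⁻) = Q/F = 3274000 / 96485 = 33.93 mol.
4 electrons are transferred per O₂ molecule, so n(O₂) = 33.93 / 4 = 8.484 mol.
V = nRT/P = (8.484 × 8.314 × 339) / (180 × 10³ Pa) = 0.133 m³ = 133 L.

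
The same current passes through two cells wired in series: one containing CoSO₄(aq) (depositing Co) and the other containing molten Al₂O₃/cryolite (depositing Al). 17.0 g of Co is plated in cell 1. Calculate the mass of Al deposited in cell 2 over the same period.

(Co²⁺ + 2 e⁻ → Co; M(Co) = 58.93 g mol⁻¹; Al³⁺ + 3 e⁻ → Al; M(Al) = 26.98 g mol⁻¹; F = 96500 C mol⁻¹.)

5.19 g

n(Co) = 17.0 / 58.93 = 0.2885 mol.
Since Co²⁺ + 2 e⁻ → Co, n(e⁻) passed = 2 × 0.2885 = 0.5770 mol.
Cells in series carry the same charge, so the same 0.5770 mol of electrons passes through cell 2.
Al³⁺ + 3 e⁻ → Al, so n(Al) = 0.5770 / 3 = 0.1923 mol.
m(Al) = 0.1923 × 26.98 = 5.19 g.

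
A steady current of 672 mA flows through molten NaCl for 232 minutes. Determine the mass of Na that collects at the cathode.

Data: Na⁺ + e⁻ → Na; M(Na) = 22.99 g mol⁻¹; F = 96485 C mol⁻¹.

Q = I·t = 0.6720 A × 13920 s = 9354 C.
n(e⁻) = Q/F = 9354 / 96485 = 0.09695 mol.
Na⁺ + e⁻ → Na, so n(Na) = n(e⁻)/1 = 0.09695 mol.
m = n·M = 0.09695 × 22.99 = 2.23 g.

2.23 g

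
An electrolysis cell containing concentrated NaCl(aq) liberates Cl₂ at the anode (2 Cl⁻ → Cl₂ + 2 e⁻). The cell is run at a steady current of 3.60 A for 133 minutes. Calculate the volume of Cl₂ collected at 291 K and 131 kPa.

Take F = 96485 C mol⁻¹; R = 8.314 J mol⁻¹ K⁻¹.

2.75 L

Q = I·t = 3.600 A × 7980.0 s = 28730 C.
n(e⁻) = Q/F = 28730 / 96485 = 0.2977 mol.
2 electrons are transferred per Cl₂ molecule, so n(Cl₂) = 0.2977 / 2 = 0.1489 mol.
V = nRT/P = (0.1489 × 8.314 × 291) / (131 × 10³ Pa) = 0.00275 m³ = 2.75 L.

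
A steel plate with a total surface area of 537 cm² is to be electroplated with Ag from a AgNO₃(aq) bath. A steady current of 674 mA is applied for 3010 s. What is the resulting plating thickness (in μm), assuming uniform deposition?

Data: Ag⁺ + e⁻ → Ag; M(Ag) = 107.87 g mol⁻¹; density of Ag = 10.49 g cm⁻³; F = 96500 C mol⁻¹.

4.03 μm

Q = I·t = 0.6740 × 3010.0 = 2029 C; n(e⁻) = 0.02102 mol.
n(Ag) = n(e⁻)/1 = 0.02102 mol, so m = 0.02102 × 107.87 = 2.268 g.
Volume = m/ρ = 2.268 / 10.49 = 0.2162 cm³.
Thickness = V/A = 0.2162 / 537 = 4.03 × 10⁻⁴ cm = 4.03 μm.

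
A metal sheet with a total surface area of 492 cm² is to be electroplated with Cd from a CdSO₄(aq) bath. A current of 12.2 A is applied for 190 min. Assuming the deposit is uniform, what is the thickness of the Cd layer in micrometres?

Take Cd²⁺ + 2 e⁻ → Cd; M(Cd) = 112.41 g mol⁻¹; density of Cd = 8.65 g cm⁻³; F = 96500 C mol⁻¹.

Q = I·t = 12.20 × 11400 = 139100 C; n(e⁻) = 1.441 mol.
n(Cd) = n(e⁻)/2 = 0.7206 mol, so m = 0.7206 × 112.41 = 81.01 g.
Volume = m/ρ = 81.01 / 8.65 = 9.365 cm³.
Thickness = V/A = 9.365 / 492 = 0.0190 cm = 190 μm.

190 μm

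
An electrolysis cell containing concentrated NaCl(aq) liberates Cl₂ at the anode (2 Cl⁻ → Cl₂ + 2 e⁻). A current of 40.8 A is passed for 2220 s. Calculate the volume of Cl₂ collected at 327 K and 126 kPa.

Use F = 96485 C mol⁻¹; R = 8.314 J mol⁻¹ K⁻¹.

10.1 L

Q = I·t = 40.80 A × 2220.0 s = 90580 C.
n(e⁻) = Q/F = 90580 / 96485 = 0.9388 mol.
2 electrons are transferred per Cl₂ molecule, so n(Cl₂) = 0.9388 / 2 = 0.4694 mol.
V = nRT/P = (0.4694 × 8.314 × 327) / (126 × 10³ Pa) = 0.0101 m³ = 10.1 L.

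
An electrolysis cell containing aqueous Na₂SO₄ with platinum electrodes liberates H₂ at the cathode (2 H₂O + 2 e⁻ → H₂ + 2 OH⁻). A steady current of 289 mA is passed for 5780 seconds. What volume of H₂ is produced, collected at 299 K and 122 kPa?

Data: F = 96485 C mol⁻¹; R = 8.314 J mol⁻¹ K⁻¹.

Q = I·t = 0.2890 A × 5780.0 s = 1670 C.
n(e⁻) = Q/F = 1670 / 96485 = 0.01731 mol.
2 electrons are transferred per H₂ molecule, so n(H₂) = 0.01731 / 2 = 0.008656 mol.
V = nRT/P = (0.008656 × 8.314 × 299) / (122 × 10³ Pa) = 1.76 × 10⁻⁴ m³ = 0.176 L.

0.176 L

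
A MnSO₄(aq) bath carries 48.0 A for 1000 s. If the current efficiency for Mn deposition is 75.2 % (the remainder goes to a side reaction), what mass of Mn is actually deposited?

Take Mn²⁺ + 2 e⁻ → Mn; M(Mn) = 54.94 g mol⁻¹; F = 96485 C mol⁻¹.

Q = I·t = 48.00 × 1000.0 = 48000 C.
n(e⁻) = 48000/96485 = 0.4975 mol; theoretically n(Mn) = 0.4975/2 = 0.2487 mol, m_theo = 13.67 g.
At 75.2 % efficiency, m_actual = 0.752 × 13.67 = 10.3 g.

10.3 g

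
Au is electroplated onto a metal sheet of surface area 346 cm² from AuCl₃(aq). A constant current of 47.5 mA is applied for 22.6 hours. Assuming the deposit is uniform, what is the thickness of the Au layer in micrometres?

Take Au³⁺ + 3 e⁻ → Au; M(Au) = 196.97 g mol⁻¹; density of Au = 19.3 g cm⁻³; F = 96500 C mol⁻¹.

Q = I·t = 0.04750 × 81360 = 3865 C; n(e⁻) = 0.04005 mol.
n(Au) = n(e⁻)/3 = 0.01335 mol, so m = 0.01335 × 196.97 = 2.629 g.
Volume = m/ρ = 2.629 / 19.3 = 0.1362 cm³.
Thickness = V/A = 0.1362 / 346 = 3.94 × 10⁻⁴ cm = 3.94 μm.

3.94 μm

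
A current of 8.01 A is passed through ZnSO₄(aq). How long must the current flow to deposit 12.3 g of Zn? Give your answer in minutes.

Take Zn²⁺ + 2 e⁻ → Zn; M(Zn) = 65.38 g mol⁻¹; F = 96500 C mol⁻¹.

n(Zn) = m/M = 12.3 / 65.38 = 0.1881 mol.
Each Zn atom requires 2 electrons, so n(e⁻) = 2 × 0.1881 = 0.3763 mol.
Q = n(e⁻)·F = 0.3763 × 96500 = 36310 C.
t = Q/I = 36310 / 8.010 A = 4533 s = 75.5 min.

75.5 min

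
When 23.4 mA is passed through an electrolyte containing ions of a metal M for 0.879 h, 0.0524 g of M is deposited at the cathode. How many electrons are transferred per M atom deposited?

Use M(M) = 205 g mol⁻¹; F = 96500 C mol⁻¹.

Q = I·t = 0.02340 A × 3164.4 s = 74.05 C, so n(e⁻) = 74.05/96500 = 0.0007673 mol.
n(M) deposited = 0.0524 / 205 = 0.0002556 mol.
Electrons per atom = n(e⁻)/n(M) = 0.0007673 / 0.0002556 = 3.00 ≈ 3, so the ion is M³⁺.

3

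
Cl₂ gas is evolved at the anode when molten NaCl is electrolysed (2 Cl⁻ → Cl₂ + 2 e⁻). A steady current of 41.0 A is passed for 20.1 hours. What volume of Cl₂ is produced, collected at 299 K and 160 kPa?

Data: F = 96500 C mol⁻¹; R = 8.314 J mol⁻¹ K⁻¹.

Q = I·t = 41.00 A × 72360 s = 2967000 C.
n(e⁻) = Q/F = 2967000 / 96500 = 30.74 mol.
2 electrons are transferred per Cl₂ molecule, so n(Cl₂) = 30.74 / 2 = 15.37 mol.
V = nRT/P = (15.37 × 8.314 × 299) / (160 × 10³ Pa) = 0.239 m³ = 239 L.

239 L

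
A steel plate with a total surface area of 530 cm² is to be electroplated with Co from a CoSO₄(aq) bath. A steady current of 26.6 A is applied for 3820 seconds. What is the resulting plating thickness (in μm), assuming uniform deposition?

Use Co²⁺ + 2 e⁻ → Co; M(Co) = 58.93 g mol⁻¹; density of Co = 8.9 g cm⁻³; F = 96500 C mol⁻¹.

Q = I·t = 26.60 × 3820.0 = 101600 C; n(e⁻) = 1.053 mol.
n(Co) = n(e⁻)/2 = 0.5265 mol, so m = 0.5265 × 58.93 = 31.03 g.
Volume = m/ρ = 31.03 / 8.9 = 3.486 cm³.
Thickness = V/A = 3.486 / 530 = 0.00658 cm = 65.8 μm.

65.8 μm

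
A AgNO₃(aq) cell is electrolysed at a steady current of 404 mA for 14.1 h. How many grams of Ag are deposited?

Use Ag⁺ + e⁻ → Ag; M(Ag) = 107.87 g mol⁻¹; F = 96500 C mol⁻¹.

22.9 g

Q = I·t = 0.4040 A × 50760 s = 20510 C.
n(e⁻) = Q/F = 20510 / 96500 = 0.2125 mol.
Ag⁺ + e⁻ → Ag, so n(Ag) = n(e⁻)/1 = 0.2125 mol.
m = n·M = 0.2125 × 107.87 = 22.9 g.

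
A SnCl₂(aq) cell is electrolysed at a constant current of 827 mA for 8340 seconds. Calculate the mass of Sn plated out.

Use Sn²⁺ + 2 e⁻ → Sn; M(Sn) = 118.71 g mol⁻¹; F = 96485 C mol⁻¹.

4.24 g

Q = I·t = 0.8270 A × 8340.0 s = 6897 C.
n(e⁻) = Q/F = 6897 / 96485 = 0.07148 mol.
Sn²⁺ + 2 e⁻ → Sn, so n(Sn) = n(e⁻)/2 = 0.03574 mol.
m = n·M = 0.03574 × 118.71 = 4.24 g.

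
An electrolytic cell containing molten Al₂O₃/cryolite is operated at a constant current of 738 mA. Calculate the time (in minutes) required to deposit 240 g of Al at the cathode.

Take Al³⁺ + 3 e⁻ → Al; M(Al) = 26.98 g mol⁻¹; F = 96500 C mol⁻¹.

n(Al) = m/M = 240 / 26.98 = 8.895 mol.
Each Al atom requires 3 electrons, so n(e⁻) = 3 × 8.895 = 26.69 mol.
Q = n(e⁻)·F = 26.69 × 96500 = 2575000 C.
t = Q/I = 2575000 / 0.7380 A = 3489000 s = 58200 min.

58200 min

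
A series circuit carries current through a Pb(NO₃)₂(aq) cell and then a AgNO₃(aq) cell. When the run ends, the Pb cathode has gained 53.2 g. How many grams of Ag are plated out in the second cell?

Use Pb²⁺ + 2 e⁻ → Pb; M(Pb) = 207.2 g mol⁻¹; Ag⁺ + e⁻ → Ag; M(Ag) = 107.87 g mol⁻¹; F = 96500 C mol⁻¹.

55.4 g

n(Pb) = 53.2 / 207.2 = 0.2568 mol.
Since Pb²⁺ + 2 e⁻ → Pb, n(e⁻) passed = 2 × 0.2568 = 0.5135 mol.
Cells in series carry the same charge, so the same 0.5135 mol of electrons passes through cell 2.
Ag⁺ + e⁻ → Ag, so n(Ag) = 0.5135 / 1 = 0.5135 mol.
m(Ag) = 0.5135 × 107.87 = 55.4 g.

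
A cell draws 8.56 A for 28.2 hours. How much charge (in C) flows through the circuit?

8.69 × 10⁵ C

Q = I·t = 8.560 A × 101520 s = 8.69 × 10⁵ C.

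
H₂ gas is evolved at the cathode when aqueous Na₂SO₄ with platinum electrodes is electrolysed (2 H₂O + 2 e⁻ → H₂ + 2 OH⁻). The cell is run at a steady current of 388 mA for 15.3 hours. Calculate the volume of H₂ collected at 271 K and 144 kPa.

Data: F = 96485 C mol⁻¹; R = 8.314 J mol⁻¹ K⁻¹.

1.73 L

Q = I·t = 0.3880 A × 55080 s = 21370 C.
n(e⁻) = Q/F = 21370 / 96485 = 0.2215 mol.
2 electrons are transferred per H₂ molecule, so n(H₂) = 0.2215 / 2 = 0.1107 mol.
V = nRT/P = (0.1107 × 8.314 × 271) / (144 × 10³ Pa) = 0.00173 m³ = 1.73 L.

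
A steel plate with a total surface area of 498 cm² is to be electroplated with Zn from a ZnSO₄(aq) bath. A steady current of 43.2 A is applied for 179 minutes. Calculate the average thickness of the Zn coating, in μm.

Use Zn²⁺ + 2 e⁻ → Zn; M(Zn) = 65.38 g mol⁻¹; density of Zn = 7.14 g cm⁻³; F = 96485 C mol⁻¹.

442 μm

Q = I·t = 43.20 × 10740 = 464000 C; n(e⁻) = 4.809 mol.
n(Zn) = n(e⁻)/2 = 2.404 mol, so m = 2.404 × 65.38 = 157.2 g.
Volume = m/ρ = 157.2 / 7.14 = 22.02 cm³.
Thickness = V/A = 22.02 / 498 = 0.0442 cm = 442 μm.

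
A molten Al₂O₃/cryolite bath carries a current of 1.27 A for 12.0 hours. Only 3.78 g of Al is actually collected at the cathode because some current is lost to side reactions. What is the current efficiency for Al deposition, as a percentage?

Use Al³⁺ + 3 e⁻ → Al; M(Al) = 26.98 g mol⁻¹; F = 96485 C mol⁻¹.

Q = I·t = 1.270 × 43200 = 54860 C; n(e⁻) = 54860/96485 = 0.5686 mol.
Theoretical n(Al) = n(e⁻)/3 = 0.1895 mol, i.e. m_theo = 0.1895 × 26.98 = 5.114 g.
Efficiency = m_actual / m_theo = 3.78 / 5.114 = 73.9 %.

73.9 %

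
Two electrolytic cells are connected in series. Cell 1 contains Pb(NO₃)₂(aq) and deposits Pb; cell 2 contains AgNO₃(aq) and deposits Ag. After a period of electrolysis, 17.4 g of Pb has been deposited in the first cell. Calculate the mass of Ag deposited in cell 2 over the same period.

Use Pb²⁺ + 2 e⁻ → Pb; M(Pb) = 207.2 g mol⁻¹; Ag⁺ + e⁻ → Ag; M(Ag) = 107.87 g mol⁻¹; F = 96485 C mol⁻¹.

18.1 g

n(Pb) = 17.4 / 207.2 = 0.08398 mol.
Since Pb²⁺ + 2 e⁻ → Pb, n(e⁻) passed = 2 × 0.08398 = 0.1680 mol.
Cells in series carry the same charge, so the same 0.1680 mol of electrons passes through cell 2.
Ag⁺ + e⁻ → Ag, so n(Ag) = 0.1680 / 1 = 0.1680 mol.
m(Ag) = 0.1680 × 107.87 = 18.1 g.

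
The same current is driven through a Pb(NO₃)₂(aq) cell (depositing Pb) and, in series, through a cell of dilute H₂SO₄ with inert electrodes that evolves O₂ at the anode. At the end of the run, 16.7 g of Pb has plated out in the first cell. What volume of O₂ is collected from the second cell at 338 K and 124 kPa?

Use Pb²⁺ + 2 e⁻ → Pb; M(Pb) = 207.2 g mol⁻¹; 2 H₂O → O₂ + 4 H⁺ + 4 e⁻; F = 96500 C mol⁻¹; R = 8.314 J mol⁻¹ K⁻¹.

n(Pb) = 16.7 / 207.2 = 0.08060 mol, so n(e⁻) = 2 × 0.08060 = 0.1612 mol.
The cells are in series, so the same 0.1612 mol of electrons passes through the second cell.
2 H₂O → O₂ + 4 H⁺ + 4 e⁻ — 4 mol e⁻ per mol O₂, so n(O₂) = 0.1612/4 = 0.04030 mol.
V = nRT/P = (0.04030 × 8.314 × 338) / (124 × 10³) = 9.13 × 10⁻⁴ m³ = 0.913 L.

0.913 L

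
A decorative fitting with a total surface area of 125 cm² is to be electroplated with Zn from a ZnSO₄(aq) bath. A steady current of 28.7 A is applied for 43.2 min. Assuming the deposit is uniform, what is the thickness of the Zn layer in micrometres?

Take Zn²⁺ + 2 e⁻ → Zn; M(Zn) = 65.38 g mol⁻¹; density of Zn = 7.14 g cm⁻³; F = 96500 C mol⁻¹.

282 μm

Q = I·t = 28.70 × 2592.0 = 74390 C; n(e⁻) = 0.7709 mol.
n(Zn) = n(e⁻)/2 = 0.3854 mol, so m = 0.3854 × 65.38 = 25.20 g.
Volume = m/ρ = 25.20 / 7.14 = 3.529 cm³.
Thickness = V/A = 3.529 / 125 = 0.0282 cm = 282 μm.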